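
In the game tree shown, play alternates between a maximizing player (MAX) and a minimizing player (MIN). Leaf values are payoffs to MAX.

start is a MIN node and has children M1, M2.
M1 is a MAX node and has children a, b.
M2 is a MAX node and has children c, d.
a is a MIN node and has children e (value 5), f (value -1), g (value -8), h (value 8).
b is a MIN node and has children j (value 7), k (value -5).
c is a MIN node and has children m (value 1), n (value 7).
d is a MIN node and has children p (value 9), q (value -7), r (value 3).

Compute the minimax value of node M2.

c (MIN): min(1, 7) = 1
d (MIN): min(9, -7, 3) = -7
M2 (MAX): max(1, -7) = 1

1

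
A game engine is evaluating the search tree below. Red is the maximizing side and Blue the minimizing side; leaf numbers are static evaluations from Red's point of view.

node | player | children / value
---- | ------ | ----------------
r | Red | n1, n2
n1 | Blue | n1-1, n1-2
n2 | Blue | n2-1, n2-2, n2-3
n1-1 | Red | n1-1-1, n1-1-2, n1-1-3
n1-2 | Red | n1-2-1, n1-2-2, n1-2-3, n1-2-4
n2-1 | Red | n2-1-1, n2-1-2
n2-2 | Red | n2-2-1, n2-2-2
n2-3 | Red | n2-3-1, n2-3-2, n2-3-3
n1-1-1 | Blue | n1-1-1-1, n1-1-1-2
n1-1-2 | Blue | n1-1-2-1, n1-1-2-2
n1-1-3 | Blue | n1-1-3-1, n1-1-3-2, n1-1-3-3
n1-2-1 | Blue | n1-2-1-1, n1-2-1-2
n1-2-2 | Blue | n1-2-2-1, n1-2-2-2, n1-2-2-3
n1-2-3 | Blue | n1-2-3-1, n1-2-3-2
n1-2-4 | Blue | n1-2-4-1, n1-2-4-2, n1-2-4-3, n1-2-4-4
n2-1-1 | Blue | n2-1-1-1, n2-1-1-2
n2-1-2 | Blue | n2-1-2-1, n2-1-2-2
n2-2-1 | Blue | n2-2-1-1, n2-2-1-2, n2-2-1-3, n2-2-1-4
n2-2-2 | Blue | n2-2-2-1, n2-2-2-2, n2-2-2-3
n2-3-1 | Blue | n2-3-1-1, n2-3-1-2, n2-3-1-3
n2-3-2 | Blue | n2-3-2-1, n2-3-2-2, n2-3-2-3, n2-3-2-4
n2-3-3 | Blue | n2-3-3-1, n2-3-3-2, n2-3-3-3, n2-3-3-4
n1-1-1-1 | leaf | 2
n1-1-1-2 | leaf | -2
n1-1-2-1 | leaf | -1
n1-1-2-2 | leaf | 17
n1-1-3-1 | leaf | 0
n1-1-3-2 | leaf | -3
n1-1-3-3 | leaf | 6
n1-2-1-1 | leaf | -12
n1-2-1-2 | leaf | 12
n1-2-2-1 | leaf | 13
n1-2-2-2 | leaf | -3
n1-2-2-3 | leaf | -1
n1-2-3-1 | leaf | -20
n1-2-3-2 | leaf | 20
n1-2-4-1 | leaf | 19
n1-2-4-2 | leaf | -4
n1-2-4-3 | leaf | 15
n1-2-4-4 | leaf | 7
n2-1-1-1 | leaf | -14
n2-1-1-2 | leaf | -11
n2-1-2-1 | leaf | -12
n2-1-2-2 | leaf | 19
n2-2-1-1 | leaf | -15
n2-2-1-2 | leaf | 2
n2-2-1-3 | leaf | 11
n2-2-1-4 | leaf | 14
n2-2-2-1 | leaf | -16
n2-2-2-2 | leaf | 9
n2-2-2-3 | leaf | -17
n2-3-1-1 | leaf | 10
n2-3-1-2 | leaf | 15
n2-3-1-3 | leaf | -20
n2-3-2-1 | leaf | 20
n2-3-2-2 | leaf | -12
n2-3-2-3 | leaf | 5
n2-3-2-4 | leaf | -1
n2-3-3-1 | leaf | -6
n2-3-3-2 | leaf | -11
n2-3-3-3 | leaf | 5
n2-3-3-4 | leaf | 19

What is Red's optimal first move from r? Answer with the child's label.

n1-1-1 (Blue): min(2, -2) = -2
n1-1-2 (Blue): min(-1, 17) = -1
n1-1-3 (Blue): min(0, -3, 6) = -3
n1-1 (Red): max(-2, -1, -3) = -1
n1-2-1 (Blue): min(-12, 12) = -12
n1-2-2 (Blue): min(13, -3, -1) = -3
n1-2-3 (Blue): min(-20, 20) = -20
n1-2-4 (Blue): min(19, -4, 15, 7) = -4
n1-2 (Red): max(-12, -3, -20, -4) = -3
n1 (Blue): min(-1, -3) = -3
n2-1-1 (Blue): min(-14, -11) = -14
n2-1-2 (Blue): min(-12, 19) = -12
n2-1 (Red): max(-14, -12) = -12
n2-2-1 (Blue): min(-15, 2, 11, 14) = -15
n2-2-2 (Blue): min(-16, 9, -17) = -17
n2-2 (Red): max(-15, -17) = -15
n2-3-1 (Blue): min(10, 15, -20) = -20
n2-3-2 (Blue): min(20, -12, 5, -1) = -12
n2-3-3 (Blue): min(-6, -11, 5, 19) = -11
n2-3 (Red): max(-20, -12, -11) = -11
n2 (Blue): min(-12, -15, -11) = -15
r (Red): max(-3, -15) = -3
Red at r wants the highest of {n1=-3, n2=-15}, so chooses n1.

n1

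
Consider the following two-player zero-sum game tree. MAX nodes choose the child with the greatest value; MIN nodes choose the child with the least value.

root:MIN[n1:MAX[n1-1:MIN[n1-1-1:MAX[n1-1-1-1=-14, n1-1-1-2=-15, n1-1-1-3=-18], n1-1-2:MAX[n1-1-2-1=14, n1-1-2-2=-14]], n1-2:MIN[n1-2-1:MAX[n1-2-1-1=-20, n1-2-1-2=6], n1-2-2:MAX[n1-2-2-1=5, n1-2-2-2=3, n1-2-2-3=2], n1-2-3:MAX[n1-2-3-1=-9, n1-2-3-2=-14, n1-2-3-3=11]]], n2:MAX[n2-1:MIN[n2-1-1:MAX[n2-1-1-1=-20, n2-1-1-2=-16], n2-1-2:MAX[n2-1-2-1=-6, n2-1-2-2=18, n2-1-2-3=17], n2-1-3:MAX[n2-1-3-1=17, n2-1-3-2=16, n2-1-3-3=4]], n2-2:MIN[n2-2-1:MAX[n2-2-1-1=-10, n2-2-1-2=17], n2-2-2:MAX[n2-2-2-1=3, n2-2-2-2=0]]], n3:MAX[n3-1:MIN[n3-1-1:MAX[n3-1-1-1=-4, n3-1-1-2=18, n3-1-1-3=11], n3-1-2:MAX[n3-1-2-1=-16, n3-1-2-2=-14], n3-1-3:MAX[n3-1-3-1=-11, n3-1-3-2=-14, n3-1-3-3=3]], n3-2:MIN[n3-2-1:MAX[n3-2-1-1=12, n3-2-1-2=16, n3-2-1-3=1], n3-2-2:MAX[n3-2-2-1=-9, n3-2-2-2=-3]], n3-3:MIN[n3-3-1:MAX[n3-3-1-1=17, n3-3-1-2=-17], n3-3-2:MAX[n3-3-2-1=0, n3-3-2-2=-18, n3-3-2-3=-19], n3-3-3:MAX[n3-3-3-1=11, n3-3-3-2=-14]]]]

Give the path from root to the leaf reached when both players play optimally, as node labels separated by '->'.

root -> n3 -> n3-3 -> n3-3-2 -> n3-3-2-1

n1-1-1 (MAX): max(-14, -15, -18) = -14
n1-1-2 (MAX): max(14, -14) = 14
n1-1 (MIN): min(-14, 14) = -14
n1-2-1 (MAX): max(-20, 6) = 6
n1-2-2 (MAX): max(5, 3, 2) = 5
n1-2-3 (MAX): max(-9, -14, 11) = 11
n1-2 (MIN): min(6, 5, 11) = 5
n1 (MAX): max(-14, 5) = 5
n2-1-1 (MAX): max(-20, -16) = -16
n2-1-2 (MAX): max(-6, 18, 17) = 18
n2-1-3 (MAX): max(17, 16, 4) = 17
n2-1 (MIN): min(-16, 18, 17) = -16
n2-2-1 (MAX): max(-10, 17) = 17
n2-2-2 (MAX): max(3, 0) = 3
n2-2 (MIN): min(17, 3) = 3
n2 (MAX): max(-16, 3) = 3
n3-1-1 (MAX): max(-4, 18, 11) = 18
n3-1-2 (MAX): max(-16, -14) = -14
n3-1-3 (MAX): max(-11, -14, 3) = 3
n3-1 (MIN): min(18, -14, 3) = -14
n3-2-1 (MAX): max(12, 16, 1) = 16
n3-2-2 (MAX): max(-9, -3) = -3
n3-2 (MIN): min(16, -3) = -3
n3-3-1 (MAX): max(17, -17) = 17
n3-3-2 (MAX): max(0, -18, -19) = 0
n3-3-3 (MAX): max(11, -14) = 11
n3-3 (MIN): min(17, 0, 11) = 0
n3 (MAX): max(-14, -3, 0) = 0
root (MIN): min(5, 3, 0) = 0
At root, MIN picks n3 (lowest: 0).
At n3, MAX picks n3-3 (highest: 0).
At n3-3, MIN picks n3-3-2 (lowest: 0).
At n3-3-2, MAX picks n3-3-2-1 (highest: 0).
Terminal value 0.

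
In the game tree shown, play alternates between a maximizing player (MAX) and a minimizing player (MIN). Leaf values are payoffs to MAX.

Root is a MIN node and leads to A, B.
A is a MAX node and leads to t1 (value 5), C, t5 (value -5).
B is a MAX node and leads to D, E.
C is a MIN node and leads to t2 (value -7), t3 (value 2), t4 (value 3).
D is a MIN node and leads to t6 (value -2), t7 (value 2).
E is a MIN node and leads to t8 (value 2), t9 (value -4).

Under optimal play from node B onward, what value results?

D (MIN): min(-2, 2) = -2
E (MIN): min(2, -4) = -4
B (MAX): max(-2, -4) = -2

-2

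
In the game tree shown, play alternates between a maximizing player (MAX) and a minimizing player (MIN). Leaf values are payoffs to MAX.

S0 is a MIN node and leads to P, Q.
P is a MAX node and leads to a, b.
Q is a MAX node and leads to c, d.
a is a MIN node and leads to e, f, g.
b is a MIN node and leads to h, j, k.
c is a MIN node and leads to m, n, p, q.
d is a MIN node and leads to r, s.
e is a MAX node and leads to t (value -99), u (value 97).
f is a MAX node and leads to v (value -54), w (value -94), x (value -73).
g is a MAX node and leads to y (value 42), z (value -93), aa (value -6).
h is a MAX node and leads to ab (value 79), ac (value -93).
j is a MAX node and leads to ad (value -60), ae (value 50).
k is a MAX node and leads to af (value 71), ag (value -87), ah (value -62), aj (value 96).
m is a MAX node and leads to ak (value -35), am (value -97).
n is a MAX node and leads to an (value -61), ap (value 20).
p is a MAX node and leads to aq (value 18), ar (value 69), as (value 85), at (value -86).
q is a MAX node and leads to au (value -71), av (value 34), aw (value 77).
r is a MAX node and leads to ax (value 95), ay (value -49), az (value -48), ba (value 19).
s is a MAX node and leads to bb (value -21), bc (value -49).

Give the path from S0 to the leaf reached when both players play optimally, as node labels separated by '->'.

S0 -> Q -> d -> s -> bb

e (MAX): max(-99, 97) = 97
f (MAX): max(-54, -94, -73) = -54
g (MAX): max(42, -93, -6) = 42
a (MIN): min(97, -54, 42) = -54
h (MAX): max(79, -93) = 79
j (MAX): max(-60, 50) = 50
k (MAX): max(71, -87, -62, 96) = 96
b (MIN): min(79, 50, 96) = 50
P (MAX): max(-54, 50) = 50
m (MAX): max(-35, -97) = -35
n (MAX): max(-61, 20) = 20
p (MAX): max(18, 69, 85, -86) = 85
q (MAX): max(-71, 34, 77) = 77
c (MIN): min(-35, 20, 85, 77) = -35
r (MAX): max(95, -49, -48, 19) = 95
s (MAX): max(-21, -49) = -21
d (MIN): min(95, -21) = -21
Q (MAX): max(-35, -21) = -21
S0 (MIN): min(50, -21) = -21
At S0, MIN picks Q (lowest: -21).
At Q, MAX picks d (highest: -21).
At d, MIN picks s (lowest: -21).
At s, MAX picks bb (highest: -21).
Terminal value -21.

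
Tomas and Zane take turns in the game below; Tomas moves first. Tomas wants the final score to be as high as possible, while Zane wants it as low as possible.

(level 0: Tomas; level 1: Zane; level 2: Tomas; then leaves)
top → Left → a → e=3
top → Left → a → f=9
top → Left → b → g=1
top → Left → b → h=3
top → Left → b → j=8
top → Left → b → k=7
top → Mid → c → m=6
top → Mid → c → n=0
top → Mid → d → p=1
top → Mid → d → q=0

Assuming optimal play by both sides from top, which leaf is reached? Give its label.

j

a (Tomas): max(3, 9) = 9
b (Tomas): max(1, 3, 8, 7) = 8
Left (Zane): min(9, 8) = 8
c (Tomas): max(6, 0) = 6
d (Tomas): max(1, 0) = 1
Mid (Zane): min(6, 1) = 1
top (Tomas): max(8, 1) = 8
At top, Tomas picks Left (highest: 8).
At Left, Zane picks b (lowest: 8).
At b, Tomas picks j (highest: 8).
Terminal value 8.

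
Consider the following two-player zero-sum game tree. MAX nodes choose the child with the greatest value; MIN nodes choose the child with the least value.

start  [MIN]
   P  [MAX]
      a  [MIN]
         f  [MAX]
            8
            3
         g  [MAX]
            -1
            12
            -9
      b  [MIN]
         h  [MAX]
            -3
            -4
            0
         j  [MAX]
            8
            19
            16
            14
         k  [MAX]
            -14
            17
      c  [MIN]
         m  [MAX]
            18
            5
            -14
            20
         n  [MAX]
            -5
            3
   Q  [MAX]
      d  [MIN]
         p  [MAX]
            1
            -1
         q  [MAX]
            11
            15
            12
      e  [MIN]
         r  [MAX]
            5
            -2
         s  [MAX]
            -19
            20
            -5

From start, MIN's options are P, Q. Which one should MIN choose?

Q

f (MAX): max(8, 3) = 8
g (MAX): max(-1, 12, -9) = 12
a (MIN): min(8, 12) = 8
h (MAX): max(-3, -4, 0) = 0
j (MAX): max(8, 19, 16, 14) = 19
k (MAX): max(-14, 17) = 17
b (MIN): min(0, 19, 17) = 0
m (MAX): max(18, 5, -14, 20) = 20
n (MAX): max(-5, 3) = 3
c (MIN): min(20, 3) = 3
P (MAX): max(8, 0, 3) = 8
p (MAX): max(1, -1) = 1
q (MAX): max(11, 15, 12) = 15
d (MIN): min(1, 15) = 1
r (MAX): max(5, -2) = 5
s (MAX): max(-19, 20, -5) = 20
e (MIN): min(5, 20) = 5
Q (MAX): max(1, 5) = 5
start (MIN): min(8, 5) = 5
MIN at start wants the lowest of {P=8, Q=5}, so chooses Q.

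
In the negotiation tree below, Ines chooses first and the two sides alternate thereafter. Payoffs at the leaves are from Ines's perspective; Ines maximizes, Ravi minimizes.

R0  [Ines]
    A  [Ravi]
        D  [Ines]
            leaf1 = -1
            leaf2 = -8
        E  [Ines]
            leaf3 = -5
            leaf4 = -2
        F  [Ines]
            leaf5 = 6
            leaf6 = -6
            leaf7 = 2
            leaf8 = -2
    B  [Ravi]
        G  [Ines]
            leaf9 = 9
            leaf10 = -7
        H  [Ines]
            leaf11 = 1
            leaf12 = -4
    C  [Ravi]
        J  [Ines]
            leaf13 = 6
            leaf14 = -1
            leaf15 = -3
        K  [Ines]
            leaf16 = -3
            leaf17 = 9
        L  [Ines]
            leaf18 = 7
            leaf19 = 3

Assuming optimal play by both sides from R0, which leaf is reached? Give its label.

leaf13

D (Ines): max(-1, -8) = -1
E (Ines): max(-5, -2) = -2
F (Ines): max(6, -6, 2, -2) = 6
A (Ravi): min(-1, -2, 6) = -2
G (Ines): max(9, -7) = 9
H (Ines): max(1, -4) = 1
B (Ravi): min(9, 1) = 1
J (Ines): max(6, -1, -3) = 6
K (Ines): max(-3, 9) = 9
L (Ines): max(7, 3) = 7
C (Ravi): min(6, 9, 7) = 6
R0 (Ines): max(-2, 1, 6) = 6
At R0, Ines picks C (highest: 6).
At C, Ravi picks J (lowest: 6).
At J, Ines picks leaf13 (highest: 6).
Terminal value 6.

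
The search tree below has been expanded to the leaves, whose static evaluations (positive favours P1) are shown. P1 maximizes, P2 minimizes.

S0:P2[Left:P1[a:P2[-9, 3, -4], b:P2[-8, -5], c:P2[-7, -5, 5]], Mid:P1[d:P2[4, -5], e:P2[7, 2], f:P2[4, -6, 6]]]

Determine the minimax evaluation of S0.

a (P2): min(-9, 3, -4) = -9
b (P2): min(-8, -5) = -8
c (P2): min(-7, -5, 5) = -7
Left (P1): max(-9, -8, -7) = -7
d (P2): min(4, -5) = -5
e (P2): min(7, 2) = 2
f (P2): min(4, -6, 6) = -6
Mid (P1): max(-5, 2, -6) = 2
S0 (P2): min(-7, 2) = -7

-7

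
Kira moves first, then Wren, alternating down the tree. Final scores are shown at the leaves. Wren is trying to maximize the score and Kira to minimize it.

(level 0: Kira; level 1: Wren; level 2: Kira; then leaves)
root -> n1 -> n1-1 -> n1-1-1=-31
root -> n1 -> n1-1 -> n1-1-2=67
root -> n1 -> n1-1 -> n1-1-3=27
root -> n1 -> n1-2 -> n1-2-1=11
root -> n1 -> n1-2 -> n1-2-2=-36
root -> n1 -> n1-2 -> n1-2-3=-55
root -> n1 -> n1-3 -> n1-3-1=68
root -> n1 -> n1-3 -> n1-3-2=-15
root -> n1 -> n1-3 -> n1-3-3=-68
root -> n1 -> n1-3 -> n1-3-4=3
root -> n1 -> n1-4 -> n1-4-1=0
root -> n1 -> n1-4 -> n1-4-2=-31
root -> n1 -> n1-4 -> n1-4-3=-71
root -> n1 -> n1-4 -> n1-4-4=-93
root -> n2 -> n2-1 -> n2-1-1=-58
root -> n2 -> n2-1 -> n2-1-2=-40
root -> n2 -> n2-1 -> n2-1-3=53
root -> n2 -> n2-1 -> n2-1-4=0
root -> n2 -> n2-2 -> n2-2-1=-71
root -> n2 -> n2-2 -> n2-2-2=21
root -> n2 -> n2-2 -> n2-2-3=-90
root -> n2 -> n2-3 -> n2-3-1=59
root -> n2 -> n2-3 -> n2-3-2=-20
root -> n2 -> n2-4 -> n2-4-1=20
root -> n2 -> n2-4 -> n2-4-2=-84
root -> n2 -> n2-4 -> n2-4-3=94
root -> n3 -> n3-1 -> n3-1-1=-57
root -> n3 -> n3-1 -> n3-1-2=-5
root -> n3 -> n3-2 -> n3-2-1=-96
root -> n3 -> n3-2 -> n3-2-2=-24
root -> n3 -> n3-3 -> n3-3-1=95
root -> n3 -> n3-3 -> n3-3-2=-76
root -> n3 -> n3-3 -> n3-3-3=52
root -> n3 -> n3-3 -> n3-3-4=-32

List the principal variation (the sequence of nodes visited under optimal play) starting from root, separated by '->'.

n1-1 (Kira): min(-31, 67, 27) = -31
n1-2 (Kira): min(11, -36, -55) = -55
n1-3 (Kira): min(68, -15, -68, 3) = -68
n1-4 (Kira): min(0, -31, -71, -93) = -93
n1 (Wren): max(-31, -55, -68, -93) = -31
n2-1 (Kira): min(-58, -40, 53, 0) = -58
n2-2 (Kira): min(-71, 21, -90) = -90
n2-3 (Kira): min(59, -20) = -20
n2-4 (Kira): min(20, -84, 94) = -84
n2 (Wren): max(-58, -90, -20, -84) = -20
n3-1 (Kira): min(-57, -5) = -57
n3-2 (Kira): min(-96, -24) = -96
n3-3 (Kira): min(95, -76, 52, -32) = -76
n3 (Wren): max(-57, -96, -76) = -57
root (Kira): min(-31, -20, -57) = -57
At root, Kira picks n3 (lowest: -57).
At n3, Wren picks n3-1 (highest: -57).
At n3-1, Kira picks n3-1-1 (lowest: -57).
Terminal value -57.

root -> n3 -> n3-1 -> n3-1-1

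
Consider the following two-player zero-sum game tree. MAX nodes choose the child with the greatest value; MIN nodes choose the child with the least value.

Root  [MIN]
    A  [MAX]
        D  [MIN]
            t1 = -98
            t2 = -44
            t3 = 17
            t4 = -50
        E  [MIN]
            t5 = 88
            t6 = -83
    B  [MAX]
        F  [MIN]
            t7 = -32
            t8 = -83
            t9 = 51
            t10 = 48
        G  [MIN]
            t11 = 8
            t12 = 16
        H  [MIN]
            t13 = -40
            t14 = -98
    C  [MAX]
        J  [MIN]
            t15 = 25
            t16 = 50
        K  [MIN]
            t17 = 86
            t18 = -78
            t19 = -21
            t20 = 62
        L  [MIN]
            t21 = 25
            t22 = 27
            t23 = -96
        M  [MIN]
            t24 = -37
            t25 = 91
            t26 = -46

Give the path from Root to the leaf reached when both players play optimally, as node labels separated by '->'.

Root -> A -> E -> t6

D (MIN): min(-98, -44, 17, -50) = -98
E (MIN): min(88, -83) = -83
A (MAX): max(-98, -83) = -83
F (MIN): min(-32, -83, 51, 48) = -83
G (MIN): min(8, 16) = 8
H (MIN): min(-40, -98) = -98
B (MAX): max(-83, 8, -98) = 8
J (MIN): min(25, 50) = 25
K (MIN): min(86, -78, -21, 62) = -78
L (MIN): min(25, 27, -96) = -96
M (MIN): min(-37, 91, -46) = -46
C (MAX): max(25, -78, -96, -46) = 25
Root (MIN): min(-83, 8, 25) = -83
At Root, MIN picks A (lowest: -83).
At A, MAX picks E (highest: -83).
At E, MIN picks t6 (lowest: -83).
Terminal value -83.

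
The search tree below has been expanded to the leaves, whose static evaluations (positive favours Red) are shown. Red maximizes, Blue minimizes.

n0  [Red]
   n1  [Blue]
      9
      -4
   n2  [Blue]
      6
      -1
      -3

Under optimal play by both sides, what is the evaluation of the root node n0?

n1 (Blue): min(9, -4) = -4
n2 (Blue): min(6, -1, -3) = -3
n0 (Red): max(-4, -3) = -3

-3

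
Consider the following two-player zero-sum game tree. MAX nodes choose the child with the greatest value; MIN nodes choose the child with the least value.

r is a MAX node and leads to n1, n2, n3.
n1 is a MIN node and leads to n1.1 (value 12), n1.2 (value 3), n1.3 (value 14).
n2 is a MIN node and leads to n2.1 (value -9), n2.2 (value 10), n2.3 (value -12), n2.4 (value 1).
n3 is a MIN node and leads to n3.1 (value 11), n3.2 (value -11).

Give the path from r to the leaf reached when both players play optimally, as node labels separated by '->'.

r -> n1 -> n1.2

n1 (MIN): min(12, 3, 14) = 3
n2 (MIN): min(-9, 10, -12, 1) = -12
n3 (MIN): min(11, -11) = -11
r (MAX): max(3, -12, -11) = 3
At r, MAX picks n1 (highest: 3).
At n1, MIN picks n1.2 (lowest: 3).
Terminal value 3.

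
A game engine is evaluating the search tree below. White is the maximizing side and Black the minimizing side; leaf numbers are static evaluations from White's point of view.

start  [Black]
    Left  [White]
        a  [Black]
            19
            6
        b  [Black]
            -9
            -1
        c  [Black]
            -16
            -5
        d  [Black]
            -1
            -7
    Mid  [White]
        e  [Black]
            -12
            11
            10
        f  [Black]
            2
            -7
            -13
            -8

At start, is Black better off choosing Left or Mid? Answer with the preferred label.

Mid

a (Black): min(19, 6) = 6
b (Black): min(-9, -1) = -9
c (Black): min(-16, -5) = -16
d (Black): min(-1, -7) = -7
Left (White): max(6, -9, -16, -7) = 6
e (Black): min(-12, 11, 10) = -12
f (Black): min(2, -7, -13, -8) = -13
Mid (White): max(-12, -13) = -12
Black prefers the lower value; Left=6, Mid=-12. Mid is better since -12 < 6.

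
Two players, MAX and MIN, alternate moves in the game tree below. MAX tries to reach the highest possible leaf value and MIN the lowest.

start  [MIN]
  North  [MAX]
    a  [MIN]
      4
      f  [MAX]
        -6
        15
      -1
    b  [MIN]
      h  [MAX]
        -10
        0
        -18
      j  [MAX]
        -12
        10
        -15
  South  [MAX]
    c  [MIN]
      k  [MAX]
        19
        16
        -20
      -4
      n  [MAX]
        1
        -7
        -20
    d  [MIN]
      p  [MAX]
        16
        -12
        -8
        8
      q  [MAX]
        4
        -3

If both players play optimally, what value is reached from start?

f (MAX): max(-6, 15) = 15
a (MIN): min(4, 15, -1) = -1
h (MAX): max(-10, 0, -18) = 0
j (MAX): max(-12, 10, -15) = 10
b (MIN): min(0, 10) = 0
North (MAX): max(-1, 0) = 0
k (MAX): max(19, 16, -20) = 19
n (MAX): max(1, -7, -20) = 1
c (MIN): min(19, -4, 1) = -4
p (MAX): max(16, -12, -8, 8) = 16
q (MAX): max(4, -3) = 4
d (MIN): min(16, 4) = 4
South (MAX): max(-4, 4) = 4
start (MIN): min(0, 4) = 0

0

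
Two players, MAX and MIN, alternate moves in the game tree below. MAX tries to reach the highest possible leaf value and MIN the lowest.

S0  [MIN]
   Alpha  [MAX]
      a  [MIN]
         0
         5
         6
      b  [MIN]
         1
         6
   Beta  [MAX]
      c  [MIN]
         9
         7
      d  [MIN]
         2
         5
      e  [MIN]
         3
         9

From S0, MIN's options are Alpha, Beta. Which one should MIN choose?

Alpha

a (MIN): min(0, 5, 6) = 0
b (MIN): min(1, 6) = 1
Alpha (MAX): max(0, 1) = 1
c (MIN): min(9, 7) = 7
d (MIN): min(2, 5) = 2
e (MIN): min(3, 9) = 3
Beta (MAX): max(7, 2, 3) = 7
S0 (MIN): min(1, 7) = 1
MIN at S0 wants the lowest of {Alpha=1, Beta=7}, so chooses Alpha.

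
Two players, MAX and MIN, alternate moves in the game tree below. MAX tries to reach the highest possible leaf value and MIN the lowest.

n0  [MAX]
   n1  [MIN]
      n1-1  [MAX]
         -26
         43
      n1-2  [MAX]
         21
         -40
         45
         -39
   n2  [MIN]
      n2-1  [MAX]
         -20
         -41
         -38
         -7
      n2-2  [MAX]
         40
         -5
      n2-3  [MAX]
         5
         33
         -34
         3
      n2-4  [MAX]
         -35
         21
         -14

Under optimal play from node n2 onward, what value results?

n2-1 (MAX): max(-20, -41, -38, -7) = -7
n2-2 (MAX): max(40, -5) = 40
n2-3 (MAX): max(5, 33, -34, 3) = 33
n2-4 (MAX): max(-35, 21, -14) = 21
n2 (MIN): min(-7, 40, 33, 21) = -7

-7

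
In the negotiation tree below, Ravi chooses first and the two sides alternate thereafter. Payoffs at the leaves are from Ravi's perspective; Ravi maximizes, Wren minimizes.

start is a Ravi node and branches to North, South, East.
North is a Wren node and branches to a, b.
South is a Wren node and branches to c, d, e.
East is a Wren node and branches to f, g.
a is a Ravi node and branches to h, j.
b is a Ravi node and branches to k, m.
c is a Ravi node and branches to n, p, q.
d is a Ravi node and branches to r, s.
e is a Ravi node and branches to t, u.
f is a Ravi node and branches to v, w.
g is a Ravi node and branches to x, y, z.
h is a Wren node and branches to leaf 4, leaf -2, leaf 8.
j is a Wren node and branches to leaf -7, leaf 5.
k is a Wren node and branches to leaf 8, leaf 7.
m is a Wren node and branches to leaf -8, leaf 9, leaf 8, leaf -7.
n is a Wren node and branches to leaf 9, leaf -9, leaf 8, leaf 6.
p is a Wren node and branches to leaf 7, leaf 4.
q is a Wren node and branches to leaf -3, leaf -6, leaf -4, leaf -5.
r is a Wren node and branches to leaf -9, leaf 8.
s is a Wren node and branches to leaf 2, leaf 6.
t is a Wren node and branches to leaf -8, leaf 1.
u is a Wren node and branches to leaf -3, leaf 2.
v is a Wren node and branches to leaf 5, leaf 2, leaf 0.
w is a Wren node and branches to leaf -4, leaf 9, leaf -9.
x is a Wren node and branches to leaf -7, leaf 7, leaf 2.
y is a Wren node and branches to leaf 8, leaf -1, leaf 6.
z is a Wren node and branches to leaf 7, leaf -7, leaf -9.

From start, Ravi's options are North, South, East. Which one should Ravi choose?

East

h (Wren): min(4, -2, 8) = -2
j (Wren): min(-7, 5) = -7
a (Ravi): max(-2, -7) = -2
k (Wren): min(8, 7) = 7
m (Wren): min(-8, 9, 8, -7) = -8
b (Ravi): max(7, -8) = 7
North (Wren): min(-2, 7) = -2
n (Wren): min(9, -9, 8, 6) = -9
p (Wren): min(7, 4) = 4
q (Wren): min(-3, -6, -4, -5) = -6
c (Ravi): max(-9, 4, -6) = 4
r (Wren): min(-9, 8) = -9
s (Wren): min(2, 6) = 2
d (Ravi): max(-9, 2) = 2
t (Wren): min(-8, 1) = -8
u (Wren): min(-3, 2) = -3
e (Ravi): max(-8, -3) = -3
South (Wren): min(4, 2, -3) = -3
v (Wren): min(5, 2, 0) = 0
w (Wren): min(-4, 9, -9) = -9
f (Ravi): max(0, -9) = 0
x (Wren): min(-7, 7, 2) = -7
y (Wren): min(8, -1, 6) = -1
z (Wren): min(7, -7, -9) = -9
g (Ravi): max(-7, -1, -9) = -1
East (Wren): min(0, -1) = -1
start (Ravi): max(-2, -3, -1) = -1
Ravi at start wants the highest of {North=-2, South=-3, East=-1}, so chooses East.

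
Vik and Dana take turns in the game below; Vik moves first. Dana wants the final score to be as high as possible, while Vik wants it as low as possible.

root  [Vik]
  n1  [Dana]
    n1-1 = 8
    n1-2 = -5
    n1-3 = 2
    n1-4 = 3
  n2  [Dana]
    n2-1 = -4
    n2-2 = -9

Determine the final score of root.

n1 (Dana): max(8, -5, 2, 3) = 8
n2 (Dana): max(-4, -9) = -4
root (Vik): min(8, -4) = -4

-4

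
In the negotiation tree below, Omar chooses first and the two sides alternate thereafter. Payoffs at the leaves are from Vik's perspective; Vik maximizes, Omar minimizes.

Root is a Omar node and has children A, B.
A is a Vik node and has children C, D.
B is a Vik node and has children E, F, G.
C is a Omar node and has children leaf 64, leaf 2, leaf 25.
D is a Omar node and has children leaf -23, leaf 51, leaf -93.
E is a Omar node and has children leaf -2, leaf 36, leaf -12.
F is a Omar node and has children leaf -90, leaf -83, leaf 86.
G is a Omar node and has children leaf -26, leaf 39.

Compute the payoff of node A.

2

C (Omar): min(64, 2, 25) = 2
D (Omar): min(-23, 51, -93) = -93
A (Vik): max(2, -93) = 2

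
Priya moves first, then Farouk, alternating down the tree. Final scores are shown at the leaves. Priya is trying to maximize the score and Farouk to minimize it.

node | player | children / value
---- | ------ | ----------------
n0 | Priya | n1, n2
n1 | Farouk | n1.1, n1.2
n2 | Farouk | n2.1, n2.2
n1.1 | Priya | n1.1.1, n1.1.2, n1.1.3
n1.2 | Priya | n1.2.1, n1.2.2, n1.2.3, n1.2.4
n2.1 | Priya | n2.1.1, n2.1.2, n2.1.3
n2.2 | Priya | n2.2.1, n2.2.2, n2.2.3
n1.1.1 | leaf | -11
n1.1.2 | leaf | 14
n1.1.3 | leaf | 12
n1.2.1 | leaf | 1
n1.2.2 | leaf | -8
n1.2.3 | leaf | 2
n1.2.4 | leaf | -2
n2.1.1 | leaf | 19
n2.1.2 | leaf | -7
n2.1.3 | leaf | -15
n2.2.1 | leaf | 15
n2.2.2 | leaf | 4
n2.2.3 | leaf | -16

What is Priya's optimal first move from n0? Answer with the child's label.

n1.1 (Priya): max(-11, 14, 12) = 14
n1.2 (Priya): max(1, -8, 2, -2) = 2
n1 (Farouk): min(14, 2) = 2
n2.1 (Priya): max(19, -7, -15) = 19
n2.2 (Priya): max(15, 4, -16) = 15
n2 (Farouk): min(19, 15) = 15
n0 (Priya): max(2, 15) = 15
Priya at n0 wants the highest of {n1=2, n2=15}, so chooses n2.

n2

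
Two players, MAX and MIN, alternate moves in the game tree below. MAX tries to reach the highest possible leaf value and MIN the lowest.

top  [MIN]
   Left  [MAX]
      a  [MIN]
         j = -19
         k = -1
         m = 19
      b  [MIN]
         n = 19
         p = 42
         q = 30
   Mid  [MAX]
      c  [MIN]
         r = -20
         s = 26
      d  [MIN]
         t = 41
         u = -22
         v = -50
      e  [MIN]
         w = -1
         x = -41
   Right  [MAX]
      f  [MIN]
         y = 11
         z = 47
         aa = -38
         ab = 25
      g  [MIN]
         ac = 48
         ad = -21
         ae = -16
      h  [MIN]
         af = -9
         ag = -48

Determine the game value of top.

-21

a (MIN): min(-19, -1, 19) = -19
b (MIN): min(19, 42, 30) = 19
Left (MAX): max(-19, 19) = 19
c (MIN): min(-20, 26) = -20
d (MIN): min(41, -22, -50) = -50
e (MIN): min(-1, -41) = -41
Mid (MAX): max(-20, -50, -41) = -20
f (MIN): min(11, 47, -38, 25) = -38
g (MIN): min(48, -21, -16) = -21
h (MIN): min(-9, -48) = -48
Right (MAX): max(-38, -21, -48) = -21
top (MIN): min(19, -20, -21) = -21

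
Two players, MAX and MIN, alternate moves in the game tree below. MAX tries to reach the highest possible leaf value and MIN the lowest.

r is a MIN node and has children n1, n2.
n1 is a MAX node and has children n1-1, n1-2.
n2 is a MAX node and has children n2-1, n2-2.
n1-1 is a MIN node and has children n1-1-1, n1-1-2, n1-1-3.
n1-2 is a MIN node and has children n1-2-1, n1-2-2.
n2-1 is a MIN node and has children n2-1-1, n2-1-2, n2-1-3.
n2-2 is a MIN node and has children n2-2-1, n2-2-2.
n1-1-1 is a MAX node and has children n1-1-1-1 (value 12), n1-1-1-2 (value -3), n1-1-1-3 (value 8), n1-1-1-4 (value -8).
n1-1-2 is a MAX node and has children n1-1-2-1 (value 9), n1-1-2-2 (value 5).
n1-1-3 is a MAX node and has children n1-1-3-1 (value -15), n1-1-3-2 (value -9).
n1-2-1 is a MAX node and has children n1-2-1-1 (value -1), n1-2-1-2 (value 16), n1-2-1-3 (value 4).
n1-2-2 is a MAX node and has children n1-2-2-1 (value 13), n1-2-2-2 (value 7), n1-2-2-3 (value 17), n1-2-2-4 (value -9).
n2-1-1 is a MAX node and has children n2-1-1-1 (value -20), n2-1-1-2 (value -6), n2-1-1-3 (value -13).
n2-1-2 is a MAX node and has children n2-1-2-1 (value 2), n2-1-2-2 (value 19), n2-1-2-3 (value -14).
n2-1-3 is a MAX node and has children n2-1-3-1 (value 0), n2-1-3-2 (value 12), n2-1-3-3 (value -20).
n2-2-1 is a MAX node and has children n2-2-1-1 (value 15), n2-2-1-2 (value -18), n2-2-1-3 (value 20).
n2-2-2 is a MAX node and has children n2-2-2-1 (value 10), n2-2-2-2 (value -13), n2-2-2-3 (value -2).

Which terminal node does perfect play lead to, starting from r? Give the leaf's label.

n2-2-2-1

n1-1-1 (MAX): max(12, -3, 8, -8) = 12
n1-1-2 (MAX): max(9, 5) = 9
n1-1-3 (MAX): max(-15, -9) = -9
n1-1 (MIN): min(12, 9, -9) = -9
n1-2-1 (MAX): max(-1, 16, 4) = 16
n1-2-2 (MAX): max(13, 7, 17, -9) = 17
n1-2 (MIN): min(16, 17) = 16
n1 (MAX): max(-9, 16) = 16
n2-1-1 (MAX): max(-20, -6, -13) = -6
n2-1-2 (MAX): max(2, 19, -14) = 19
n2-1-3 (MAX): max(0, 12, -20) = 12
n2-1 (MIN): min(-6, 19, 12) = -6
n2-2-1 (MAX): max(15, -18, 20) = 20
n2-2-2 (MAX): max(10, -13, -2) = 10
n2-2 (MIN): min(20, 10) = 10
n2 (MAX): max(-6, 10) = 10
r (MIN): min(16, 10) = 10
At r, MIN picks n2 (lowest: 10).
At n2, MAX picks n2-2 (highest: 10).
At n2-2, MIN picks n2-2-2 (lowest: 10).
At n2-2-2, MAX picks n2-2-2-1 (highest: 10).
Terminal value 10.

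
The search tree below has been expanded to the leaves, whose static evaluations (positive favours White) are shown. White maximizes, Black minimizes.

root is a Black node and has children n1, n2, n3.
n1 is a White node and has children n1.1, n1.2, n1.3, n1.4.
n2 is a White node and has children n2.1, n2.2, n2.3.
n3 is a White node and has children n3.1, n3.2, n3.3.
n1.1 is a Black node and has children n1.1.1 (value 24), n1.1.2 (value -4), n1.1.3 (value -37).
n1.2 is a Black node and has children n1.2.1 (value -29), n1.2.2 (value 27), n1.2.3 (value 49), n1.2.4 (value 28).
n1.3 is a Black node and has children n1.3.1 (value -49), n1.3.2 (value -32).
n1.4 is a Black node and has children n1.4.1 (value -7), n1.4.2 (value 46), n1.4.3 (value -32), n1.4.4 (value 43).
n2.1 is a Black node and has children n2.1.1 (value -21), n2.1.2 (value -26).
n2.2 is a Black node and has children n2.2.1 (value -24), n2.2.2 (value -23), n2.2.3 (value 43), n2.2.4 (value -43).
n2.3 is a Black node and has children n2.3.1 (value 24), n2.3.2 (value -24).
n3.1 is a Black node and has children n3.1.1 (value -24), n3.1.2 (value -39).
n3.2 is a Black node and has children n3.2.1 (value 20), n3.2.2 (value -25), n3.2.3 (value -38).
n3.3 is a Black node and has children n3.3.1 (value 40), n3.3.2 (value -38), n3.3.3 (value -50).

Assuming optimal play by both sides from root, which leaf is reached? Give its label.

n3.2.3

n1.1 (Black): min(24, -4, -37) = -37
n1.2 (Black): min(-29, 27, 49, 28) = -29
n1.3 (Black): min(-49, -32) = -49
n1.4 (Black): min(-7, 46, -32, 43) = -32
n1 (White): max(-37, -29, -49, -32) = -29
n2.1 (Black): min(-21, -26) = -26
n2.2 (Black): min(-24, -23, 43, -43) = -43
n2.3 (Black): min(24, -24) = -24
n2 (White): max(-26, -43, -24) = -24
n3.1 (Black): min(-24, -39) = -39
n3.2 (Black): min(20, -25, -38) = -38
n3.3 (Black): min(40, -38, -50) = -50
n3 (White): max(-39, -38, -50) = -38
root (Black): min(-29, -24, -38) = -38
At root, Black picks n3 (lowest: -38).
At n3, White picks n3.2 (highest: -38).
At n3.2, Black picks n3.2.3 (lowest: -38).
Terminal value -38.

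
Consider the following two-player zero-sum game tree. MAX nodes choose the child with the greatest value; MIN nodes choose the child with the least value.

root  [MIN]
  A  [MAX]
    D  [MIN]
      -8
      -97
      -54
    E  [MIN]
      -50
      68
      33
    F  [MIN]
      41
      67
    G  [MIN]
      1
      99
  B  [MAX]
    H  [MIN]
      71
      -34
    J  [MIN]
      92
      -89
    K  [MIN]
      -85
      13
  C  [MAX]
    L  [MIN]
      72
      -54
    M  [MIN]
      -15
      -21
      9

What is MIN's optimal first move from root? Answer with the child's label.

D (MIN): min(-8, -97, -54) = -97
E (MIN): min(-50, 68, 33) = -50
F (MIN): min(41, 67) = 41
G (MIN): min(1, 99) = 1
A (MAX): max(-97, -50, 41, 1) = 41
H (MIN): min(71, -34) = -34
J (MIN): min(92, -89) = -89
K (MIN): min(-85, 13) = -85
B (MAX): max(-34, -89, -85) = -34
L (MIN): min(72, -54) = -54
M (MIN): min(-15, -21, 9) = -21
C (MAX): max(-54, -21) = -21
root (MIN): min(41, -34, -21) = -34
MIN at root wants the lowest of {A=41, B=-34, C=-21}, so chooses B.

B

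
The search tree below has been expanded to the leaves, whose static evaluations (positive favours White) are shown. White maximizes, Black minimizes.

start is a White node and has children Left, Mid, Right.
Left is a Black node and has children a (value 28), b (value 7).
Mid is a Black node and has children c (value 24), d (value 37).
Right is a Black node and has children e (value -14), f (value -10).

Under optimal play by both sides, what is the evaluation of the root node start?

Left (Black): min(28, 7) = 7
Mid (Black): min(24, 37) = 24
Right (Black): min(-14, -10) = -14
start (White): max(7, 24, -14) = 24

24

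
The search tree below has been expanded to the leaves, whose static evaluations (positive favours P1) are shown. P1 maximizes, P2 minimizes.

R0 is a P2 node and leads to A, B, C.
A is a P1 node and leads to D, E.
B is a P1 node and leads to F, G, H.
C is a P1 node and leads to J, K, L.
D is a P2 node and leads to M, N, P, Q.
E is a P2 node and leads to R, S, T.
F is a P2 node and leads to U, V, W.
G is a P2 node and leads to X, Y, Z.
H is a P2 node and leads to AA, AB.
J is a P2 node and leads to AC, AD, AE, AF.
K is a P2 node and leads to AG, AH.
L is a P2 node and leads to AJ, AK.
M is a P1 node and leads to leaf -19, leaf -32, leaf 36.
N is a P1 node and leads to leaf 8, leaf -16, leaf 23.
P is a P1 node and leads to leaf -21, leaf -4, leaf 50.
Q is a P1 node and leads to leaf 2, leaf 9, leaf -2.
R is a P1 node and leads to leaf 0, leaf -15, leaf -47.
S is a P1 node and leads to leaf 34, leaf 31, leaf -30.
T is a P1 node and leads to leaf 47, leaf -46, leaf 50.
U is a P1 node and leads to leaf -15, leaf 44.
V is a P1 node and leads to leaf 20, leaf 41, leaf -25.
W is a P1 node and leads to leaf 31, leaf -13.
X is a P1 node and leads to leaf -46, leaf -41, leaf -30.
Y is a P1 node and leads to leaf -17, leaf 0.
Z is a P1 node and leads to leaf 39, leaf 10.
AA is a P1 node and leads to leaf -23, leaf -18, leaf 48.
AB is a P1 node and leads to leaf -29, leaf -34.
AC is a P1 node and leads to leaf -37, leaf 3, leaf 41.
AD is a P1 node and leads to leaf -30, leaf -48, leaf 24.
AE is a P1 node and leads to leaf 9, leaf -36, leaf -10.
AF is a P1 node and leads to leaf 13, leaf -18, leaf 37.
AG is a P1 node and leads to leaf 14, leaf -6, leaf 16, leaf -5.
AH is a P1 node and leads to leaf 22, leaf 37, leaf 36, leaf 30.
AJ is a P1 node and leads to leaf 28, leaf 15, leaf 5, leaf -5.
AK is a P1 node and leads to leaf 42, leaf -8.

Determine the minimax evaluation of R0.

M (P1): max(-19, -32, 36) = 36
N (P1): max(8, -16, 23) = 23
P (P1): max(-21, -4, 50) = 50
Q (P1): max(2, 9, -2) = 9
D (P2): min(36, 23, 50, 9) = 9
R (P1): max(0, -15, -47) = 0
S (P1): max(34, 31, -30) = 34
T (P1): max(47, -46, 50) = 50
E (P2): min(0, 34, 50) = 0
A (P1): max(9, 0) = 9
U (P1): max(-15, 44) = 44
V (P1): max(20, 41, -25) = 41
W (P1): max(31, -13) = 31
F (P2): min(44, 41, 31) = 31
X (P1): max(-46, -41, -30) = -30
Y (P1): max(-17, 0) = 0
Z (P1): max(39, 10) = 39
G (P2): min(-30, 0, 39) = -30
AA (P1): max(-23, -18, 48) = 48
AB (P1): max(-29, -34) = -29
H (P2): min(48, -29) = -29
B (P1): max(31, -30, -29) = 31
AC (P1): max(-37, 3, 41) = 41
AD (P1): max(-30, -48, 24) = 24
AE (P1): max(9, -36, -10) = 9
AF (P1): max(13, -18, 37) = 37
J (P2): min(41, 24, 9, 37) = 9
AG (P1): max(14, -6, 16, -5) = 16
AH (P1): max(22, 37, 36, 30) = 37
K (P2): min(16, 37) = 16
AJ (P1): max(28, 15, 5, -5) = 28
AK (P1): max(42, -8) = 42
L (P2): min(28, 42) = 28
C (P1): max(9, 16, 28) = 28
R0 (P2): min(9, 31, 28) = 9

9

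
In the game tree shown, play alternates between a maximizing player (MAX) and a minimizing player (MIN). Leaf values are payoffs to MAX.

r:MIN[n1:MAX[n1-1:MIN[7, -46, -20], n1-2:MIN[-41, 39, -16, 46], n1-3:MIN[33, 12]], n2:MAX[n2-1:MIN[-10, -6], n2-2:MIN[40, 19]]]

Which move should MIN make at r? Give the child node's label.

n1

n1-1 (MIN): min(7, -46, -20) = -46
n1-2 (MIN): min(-41, 39, -16, 46) = -41
n1-3 (MIN): min(33, 12) = 12
n1 (MAX): max(-46, -41, 12) = 12
n2-1 (MIN): min(-10, -6) = -10
n2-2 (MIN): min(40, 19) = 19
n2 (MAX): max(-10, 19) = 19
r (MIN): min(12, 19) = 12
MIN at r wants the lowest of {n1=12, n2=19}, so chooses n1.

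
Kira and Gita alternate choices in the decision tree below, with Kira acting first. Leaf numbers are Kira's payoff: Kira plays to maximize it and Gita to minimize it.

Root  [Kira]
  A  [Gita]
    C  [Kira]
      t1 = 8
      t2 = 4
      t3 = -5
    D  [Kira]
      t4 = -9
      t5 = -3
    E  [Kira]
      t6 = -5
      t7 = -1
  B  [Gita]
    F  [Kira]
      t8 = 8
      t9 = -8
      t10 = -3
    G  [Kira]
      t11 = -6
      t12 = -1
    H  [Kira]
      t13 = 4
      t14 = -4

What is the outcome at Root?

-1

C (Kira): max(8, 4, -5) = 8
D (Kira): max(-9, -3) = -3
E (Kira): max(-5, -1) = -1
A (Gita): min(8, -3, -1) = -3
F (Kira): max(8, -8, -3) = 8
G (Kira): max(-6, -1) = -1
H (Kira): max(4, -4) = 4
B (Gita): min(8, -1, 4) = -1
Root (Kira): max(-3, -1) = -1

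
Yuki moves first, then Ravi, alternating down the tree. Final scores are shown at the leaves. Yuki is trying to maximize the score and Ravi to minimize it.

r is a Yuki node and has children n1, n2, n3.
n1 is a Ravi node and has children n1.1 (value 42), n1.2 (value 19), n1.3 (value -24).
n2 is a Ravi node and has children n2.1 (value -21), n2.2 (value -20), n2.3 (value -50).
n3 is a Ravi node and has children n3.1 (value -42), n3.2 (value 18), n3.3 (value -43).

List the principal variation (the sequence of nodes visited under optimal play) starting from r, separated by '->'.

r -> n1 -> n1.3

n1 (Ravi): min(42, 19, -24) = -24
n2 (Ravi): min(-21, -20, -50) = -50
n3 (Ravi): min(-42, 18, -43) = -43
r (Yuki): max(-24, -50, -43) = -24
At r, Yuki picks n1 (highest: -24).
At n1, Ravi picks n1.3 (lowest: -24).
Terminal value -24.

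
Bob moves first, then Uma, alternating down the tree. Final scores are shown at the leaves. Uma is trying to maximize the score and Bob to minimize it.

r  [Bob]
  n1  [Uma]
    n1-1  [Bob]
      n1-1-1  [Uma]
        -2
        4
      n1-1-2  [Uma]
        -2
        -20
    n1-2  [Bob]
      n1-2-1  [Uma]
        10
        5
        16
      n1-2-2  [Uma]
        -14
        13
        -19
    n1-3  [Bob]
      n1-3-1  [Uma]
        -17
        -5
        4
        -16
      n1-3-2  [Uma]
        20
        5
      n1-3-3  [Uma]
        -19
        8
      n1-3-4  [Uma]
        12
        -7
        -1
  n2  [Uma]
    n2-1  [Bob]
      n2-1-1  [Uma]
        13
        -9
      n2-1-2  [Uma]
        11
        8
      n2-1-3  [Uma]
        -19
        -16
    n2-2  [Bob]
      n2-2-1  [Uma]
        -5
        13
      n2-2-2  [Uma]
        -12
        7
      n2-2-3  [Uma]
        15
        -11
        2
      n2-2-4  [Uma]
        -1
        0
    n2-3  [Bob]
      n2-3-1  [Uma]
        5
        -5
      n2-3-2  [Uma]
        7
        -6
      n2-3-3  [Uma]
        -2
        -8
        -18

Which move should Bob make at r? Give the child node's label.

n2

n1-1-1 (Uma): max(-2, 4) = 4
n1-1-2 (Uma): max(-2, -20) = -2
n1-1 (Bob): min(4, -2) = -2
n1-2-1 (Uma): max(10, 5, 16) = 16
n1-2-2 (Uma): max(-14, 13, -19) = 13
n1-2 (Bob): min(16, 13) = 13
n1-3-1 (Uma): max(-17, -5, 4, -16) = 4
n1-3-2 (Uma): max(20, 5) = 20
n1-3-3 (Uma): max(-19, 8) = 8
n1-3-4 (Uma): max(12, -7, -1) = 12
n1-3 (Bob): min(4, 20, 8, 12) = 4
n1 (Uma): max(-2, 13, 4) = 13
n2-1-1 (Uma): max(13, -9) = 13
n2-1-2 (Uma): max(11, 8) = 11
n2-1-3 (Uma): max(-19, -16) = -16
n2-1 (Bob): min(13, 11, -16) = -16
n2-2-1 (Uma): max(-5, 13) = 13
n2-2-2 (Uma): max(-12, 7) = 7
n2-2-3 (Uma): max(15, -11, 2) = 15
n2-2-4 (Uma): max(-1, 0) = 0
n2-2 (Bob): min(13, 7, 15, 0) = 0
n2-3-1 (Uma): max(5, -5) = 5
n2-3-2 (Uma): max(7, -6) = 7
n2-3-3 (Uma): max(-2, -8, -18) = -2
n2-3 (Bob): min(5, 7, -2) = -2
n2 (Uma): max(-16, 0, -2) = 0
r (Bob): min(13, 0) = 0
Bob at r wants the lowest of {n1=13, n2=0}, so chooses n2.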